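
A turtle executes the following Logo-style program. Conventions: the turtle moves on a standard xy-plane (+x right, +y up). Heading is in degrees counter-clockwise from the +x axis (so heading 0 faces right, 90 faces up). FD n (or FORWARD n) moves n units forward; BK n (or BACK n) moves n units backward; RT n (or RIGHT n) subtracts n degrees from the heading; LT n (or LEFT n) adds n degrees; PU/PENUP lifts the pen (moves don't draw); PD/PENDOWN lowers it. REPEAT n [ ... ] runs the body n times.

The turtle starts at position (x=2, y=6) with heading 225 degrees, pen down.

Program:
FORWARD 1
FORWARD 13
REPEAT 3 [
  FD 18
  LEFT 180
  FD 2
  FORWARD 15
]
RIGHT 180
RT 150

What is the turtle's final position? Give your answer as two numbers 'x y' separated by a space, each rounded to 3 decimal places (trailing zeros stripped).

Answer: -8.607 -4.607

Derivation:
Executing turtle program step by step:
Start: pos=(2,6), heading=225, pen down
FD 1: (2,6) -> (1.293,5.293) [heading=225, draw]
FD 13: (1.293,5.293) -> (-7.899,-3.899) [heading=225, draw]
REPEAT 3 [
  -- iteration 1/3 --
  FD 18: (-7.899,-3.899) -> (-20.627,-16.627) [heading=225, draw]
  LT 180: heading 225 -> 45
  FD 2: (-20.627,-16.627) -> (-19.213,-15.213) [heading=45, draw]
  FD 15: (-19.213,-15.213) -> (-8.607,-4.607) [heading=45, draw]
  -- iteration 2/3 --
  FD 18: (-8.607,-4.607) -> (4.121,8.121) [heading=45, draw]
  LT 180: heading 45 -> 225
  FD 2: (4.121,8.121) -> (2.707,6.707) [heading=225, draw]
  FD 15: (2.707,6.707) -> (-7.899,-3.899) [heading=225, draw]
  -- iteration 3/3 --
  FD 18: (-7.899,-3.899) -> (-20.627,-16.627) [heading=225, draw]
  LT 180: heading 225 -> 45
  FD 2: (-20.627,-16.627) -> (-19.213,-15.213) [heading=45, draw]
  FD 15: (-19.213,-15.213) -> (-8.607,-4.607) [heading=45, draw]
]
RT 180: heading 45 -> 225
RT 150: heading 225 -> 75
Final: pos=(-8.607,-4.607), heading=75, 11 segment(s) drawn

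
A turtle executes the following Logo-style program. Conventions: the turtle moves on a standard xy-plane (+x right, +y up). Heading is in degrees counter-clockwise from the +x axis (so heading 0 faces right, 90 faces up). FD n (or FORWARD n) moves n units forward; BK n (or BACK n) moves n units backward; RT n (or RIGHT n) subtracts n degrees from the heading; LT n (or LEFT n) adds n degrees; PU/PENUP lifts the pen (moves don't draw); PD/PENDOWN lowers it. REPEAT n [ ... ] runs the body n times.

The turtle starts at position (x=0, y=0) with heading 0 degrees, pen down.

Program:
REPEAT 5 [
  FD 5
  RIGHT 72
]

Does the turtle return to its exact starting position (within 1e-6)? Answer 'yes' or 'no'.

Answer: yes

Derivation:
Executing turtle program step by step:
Start: pos=(0,0), heading=0, pen down
REPEAT 5 [
  -- iteration 1/5 --
  FD 5: (0,0) -> (5,0) [heading=0, draw]
  RT 72: heading 0 -> 288
  -- iteration 2/5 --
  FD 5: (5,0) -> (6.545,-4.755) [heading=288, draw]
  RT 72: heading 288 -> 216
  -- iteration 3/5 --
  FD 5: (6.545,-4.755) -> (2.5,-7.694) [heading=216, draw]
  RT 72: heading 216 -> 144
  -- iteration 4/5 --
  FD 5: (2.5,-7.694) -> (-1.545,-4.755) [heading=144, draw]
  RT 72: heading 144 -> 72
  -- iteration 5/5 --
  FD 5: (-1.545,-4.755) -> (0,0) [heading=72, draw]
  RT 72: heading 72 -> 0
]
Final: pos=(0,0), heading=0, 5 segment(s) drawn

Start position: (0, 0)
Final position: (0, 0)
Distance = 0; < 1e-6 -> CLOSED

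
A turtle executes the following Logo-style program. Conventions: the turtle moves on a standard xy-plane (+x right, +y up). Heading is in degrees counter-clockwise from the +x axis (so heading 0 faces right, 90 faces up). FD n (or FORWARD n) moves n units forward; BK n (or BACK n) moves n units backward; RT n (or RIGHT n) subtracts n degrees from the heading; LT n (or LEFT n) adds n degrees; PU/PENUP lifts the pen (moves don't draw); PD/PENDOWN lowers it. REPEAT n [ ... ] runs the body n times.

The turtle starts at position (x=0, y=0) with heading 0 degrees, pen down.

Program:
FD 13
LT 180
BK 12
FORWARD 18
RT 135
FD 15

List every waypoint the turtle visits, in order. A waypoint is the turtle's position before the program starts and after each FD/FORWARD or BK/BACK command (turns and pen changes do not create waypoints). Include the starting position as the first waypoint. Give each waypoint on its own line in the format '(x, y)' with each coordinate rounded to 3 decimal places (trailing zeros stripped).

Executing turtle program step by step:
Start: pos=(0,0), heading=0, pen down
FD 13: (0,0) -> (13,0) [heading=0, draw]
LT 180: heading 0 -> 180
BK 12: (13,0) -> (25,0) [heading=180, draw]
FD 18: (25,0) -> (7,0) [heading=180, draw]
RT 135: heading 180 -> 45
FD 15: (7,0) -> (17.607,10.607) [heading=45, draw]
Final: pos=(17.607,10.607), heading=45, 4 segment(s) drawn
Waypoints (5 total):
(0, 0)
(13, 0)
(25, 0)
(7, 0)
(17.607, 10.607)

Answer: (0, 0)
(13, 0)
(25, 0)
(7, 0)
(17.607, 10.607)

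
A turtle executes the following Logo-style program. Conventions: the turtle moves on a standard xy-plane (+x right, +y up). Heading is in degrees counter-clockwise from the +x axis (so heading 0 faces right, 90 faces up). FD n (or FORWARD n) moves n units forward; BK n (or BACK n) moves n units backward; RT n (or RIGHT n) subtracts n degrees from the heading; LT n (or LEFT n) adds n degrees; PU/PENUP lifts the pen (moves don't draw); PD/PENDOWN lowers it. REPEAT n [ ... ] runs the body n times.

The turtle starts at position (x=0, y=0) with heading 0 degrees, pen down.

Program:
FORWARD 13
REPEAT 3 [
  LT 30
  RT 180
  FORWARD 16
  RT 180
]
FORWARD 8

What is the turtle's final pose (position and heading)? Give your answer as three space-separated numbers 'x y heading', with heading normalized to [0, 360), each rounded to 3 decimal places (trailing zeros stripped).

Executing turtle program step by step:
Start: pos=(0,0), heading=0, pen down
FD 13: (0,0) -> (13,0) [heading=0, draw]
REPEAT 3 [
  -- iteration 1/3 --
  LT 30: heading 0 -> 30
  RT 180: heading 30 -> 210
  FD 16: (13,0) -> (-0.856,-8) [heading=210, draw]
  RT 180: heading 210 -> 30
  -- iteration 2/3 --
  LT 30: heading 30 -> 60
  RT 180: heading 60 -> 240
  FD 16: (-0.856,-8) -> (-8.856,-21.856) [heading=240, draw]
  RT 180: heading 240 -> 60
  -- iteration 3/3 --
  LT 30: heading 60 -> 90
  RT 180: heading 90 -> 270
  FD 16: (-8.856,-21.856) -> (-8.856,-37.856) [heading=270, draw]
  RT 180: heading 270 -> 90
]
FD 8: (-8.856,-37.856) -> (-8.856,-29.856) [heading=90, draw]
Final: pos=(-8.856,-29.856), heading=90, 5 segment(s) drawn

Answer: -8.856 -29.856 90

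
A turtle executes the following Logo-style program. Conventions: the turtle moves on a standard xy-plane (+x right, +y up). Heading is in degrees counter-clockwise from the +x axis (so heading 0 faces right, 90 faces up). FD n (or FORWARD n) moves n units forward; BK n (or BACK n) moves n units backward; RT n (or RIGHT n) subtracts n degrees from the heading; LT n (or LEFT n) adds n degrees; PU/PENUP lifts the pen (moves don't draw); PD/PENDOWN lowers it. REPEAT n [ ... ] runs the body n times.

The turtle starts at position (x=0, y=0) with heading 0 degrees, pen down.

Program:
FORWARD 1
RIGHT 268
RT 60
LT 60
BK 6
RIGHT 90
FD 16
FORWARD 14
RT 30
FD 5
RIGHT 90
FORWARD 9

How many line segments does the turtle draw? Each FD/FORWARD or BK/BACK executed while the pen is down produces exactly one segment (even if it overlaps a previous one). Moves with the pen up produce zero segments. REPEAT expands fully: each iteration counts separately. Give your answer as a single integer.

Answer: 6

Derivation:
Executing turtle program step by step:
Start: pos=(0,0), heading=0, pen down
FD 1: (0,0) -> (1,0) [heading=0, draw]
RT 268: heading 0 -> 92
RT 60: heading 92 -> 32
LT 60: heading 32 -> 92
BK 6: (1,0) -> (1.209,-5.996) [heading=92, draw]
RT 90: heading 92 -> 2
FD 16: (1.209,-5.996) -> (17.2,-5.438) [heading=2, draw]
FD 14: (17.2,-5.438) -> (31.191,-4.949) [heading=2, draw]
RT 30: heading 2 -> 332
FD 5: (31.191,-4.949) -> (35.606,-7.297) [heading=332, draw]
RT 90: heading 332 -> 242
FD 9: (35.606,-7.297) -> (31.381,-15.243) [heading=242, draw]
Final: pos=(31.381,-15.243), heading=242, 6 segment(s) drawn
Segments drawn: 6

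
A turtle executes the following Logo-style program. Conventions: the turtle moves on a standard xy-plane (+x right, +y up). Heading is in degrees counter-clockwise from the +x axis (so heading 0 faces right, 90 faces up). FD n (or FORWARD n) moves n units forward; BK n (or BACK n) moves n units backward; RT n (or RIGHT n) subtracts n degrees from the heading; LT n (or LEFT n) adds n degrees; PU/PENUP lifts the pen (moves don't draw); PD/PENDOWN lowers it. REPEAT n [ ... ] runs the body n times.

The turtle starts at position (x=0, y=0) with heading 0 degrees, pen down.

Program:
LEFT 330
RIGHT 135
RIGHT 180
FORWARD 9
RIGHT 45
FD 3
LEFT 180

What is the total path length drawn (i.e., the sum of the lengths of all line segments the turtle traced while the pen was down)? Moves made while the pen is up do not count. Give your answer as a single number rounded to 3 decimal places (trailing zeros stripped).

Answer: 12

Derivation:
Executing turtle program step by step:
Start: pos=(0,0), heading=0, pen down
LT 330: heading 0 -> 330
RT 135: heading 330 -> 195
RT 180: heading 195 -> 15
FD 9: (0,0) -> (8.693,2.329) [heading=15, draw]
RT 45: heading 15 -> 330
FD 3: (8.693,2.329) -> (11.291,0.829) [heading=330, draw]
LT 180: heading 330 -> 150
Final: pos=(11.291,0.829), heading=150, 2 segment(s) drawn

Segment lengths:
  seg 1: (0,0) -> (8.693,2.329), length = 9
  seg 2: (8.693,2.329) -> (11.291,0.829), length = 3
Total = 12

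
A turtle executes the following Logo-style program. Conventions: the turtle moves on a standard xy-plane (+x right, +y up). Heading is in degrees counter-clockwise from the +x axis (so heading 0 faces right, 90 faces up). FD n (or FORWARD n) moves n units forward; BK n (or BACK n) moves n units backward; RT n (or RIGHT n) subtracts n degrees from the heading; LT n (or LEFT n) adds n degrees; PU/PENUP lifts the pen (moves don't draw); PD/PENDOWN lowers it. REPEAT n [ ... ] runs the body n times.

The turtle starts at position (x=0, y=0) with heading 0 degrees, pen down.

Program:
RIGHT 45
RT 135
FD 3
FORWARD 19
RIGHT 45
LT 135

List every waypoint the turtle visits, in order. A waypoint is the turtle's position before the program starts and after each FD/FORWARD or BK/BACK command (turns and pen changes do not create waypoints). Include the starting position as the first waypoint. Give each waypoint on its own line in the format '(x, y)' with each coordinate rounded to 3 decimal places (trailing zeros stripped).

Executing turtle program step by step:
Start: pos=(0,0), heading=0, pen down
RT 45: heading 0 -> 315
RT 135: heading 315 -> 180
FD 3: (0,0) -> (-3,0) [heading=180, draw]
FD 19: (-3,0) -> (-22,0) [heading=180, draw]
RT 45: heading 180 -> 135
LT 135: heading 135 -> 270
Final: pos=(-22,0), heading=270, 2 segment(s) drawn
Waypoints (3 total):
(0, 0)
(-3, 0)
(-22, 0)

Answer: (0, 0)
(-3, 0)
(-22, 0)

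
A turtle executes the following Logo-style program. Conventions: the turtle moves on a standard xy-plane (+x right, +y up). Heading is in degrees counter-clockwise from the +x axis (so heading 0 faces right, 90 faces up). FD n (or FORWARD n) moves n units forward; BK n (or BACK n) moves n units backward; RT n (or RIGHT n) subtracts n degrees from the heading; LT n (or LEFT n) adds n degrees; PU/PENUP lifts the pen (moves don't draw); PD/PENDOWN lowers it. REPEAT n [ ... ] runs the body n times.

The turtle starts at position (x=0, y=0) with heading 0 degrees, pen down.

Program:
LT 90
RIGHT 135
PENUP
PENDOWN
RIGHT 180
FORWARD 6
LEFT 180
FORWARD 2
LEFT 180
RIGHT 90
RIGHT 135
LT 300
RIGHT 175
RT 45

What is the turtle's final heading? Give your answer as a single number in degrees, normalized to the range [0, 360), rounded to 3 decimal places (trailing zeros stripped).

Executing turtle program step by step:
Start: pos=(0,0), heading=0, pen down
LT 90: heading 0 -> 90
RT 135: heading 90 -> 315
PU: pen up
PD: pen down
RT 180: heading 315 -> 135
FD 6: (0,0) -> (-4.243,4.243) [heading=135, draw]
LT 180: heading 135 -> 315
FD 2: (-4.243,4.243) -> (-2.828,2.828) [heading=315, draw]
LT 180: heading 315 -> 135
RT 90: heading 135 -> 45
RT 135: heading 45 -> 270
LT 300: heading 270 -> 210
RT 175: heading 210 -> 35
RT 45: heading 35 -> 350
Final: pos=(-2.828,2.828), heading=350, 2 segment(s) drawn

Answer: 350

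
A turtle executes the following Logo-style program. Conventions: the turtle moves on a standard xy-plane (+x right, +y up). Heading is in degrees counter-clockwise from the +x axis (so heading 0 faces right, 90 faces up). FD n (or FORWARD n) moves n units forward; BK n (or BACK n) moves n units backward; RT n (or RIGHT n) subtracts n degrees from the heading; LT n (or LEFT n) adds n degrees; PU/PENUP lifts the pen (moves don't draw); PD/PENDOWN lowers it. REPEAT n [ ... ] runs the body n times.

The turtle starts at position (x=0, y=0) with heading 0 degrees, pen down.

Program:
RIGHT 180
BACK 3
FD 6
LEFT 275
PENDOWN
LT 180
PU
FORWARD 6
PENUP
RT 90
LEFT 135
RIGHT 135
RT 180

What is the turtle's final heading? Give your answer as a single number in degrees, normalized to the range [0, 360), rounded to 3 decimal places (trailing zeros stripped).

Answer: 5

Derivation:
Executing turtle program step by step:
Start: pos=(0,0), heading=0, pen down
RT 180: heading 0 -> 180
BK 3: (0,0) -> (3,0) [heading=180, draw]
FD 6: (3,0) -> (-3,0) [heading=180, draw]
LT 275: heading 180 -> 95
PD: pen down
LT 180: heading 95 -> 275
PU: pen up
FD 6: (-3,0) -> (-2.477,-5.977) [heading=275, move]
PU: pen up
RT 90: heading 275 -> 185
LT 135: heading 185 -> 320
RT 135: heading 320 -> 185
RT 180: heading 185 -> 5
Final: pos=(-2.477,-5.977), heading=5, 2 segment(s) drawn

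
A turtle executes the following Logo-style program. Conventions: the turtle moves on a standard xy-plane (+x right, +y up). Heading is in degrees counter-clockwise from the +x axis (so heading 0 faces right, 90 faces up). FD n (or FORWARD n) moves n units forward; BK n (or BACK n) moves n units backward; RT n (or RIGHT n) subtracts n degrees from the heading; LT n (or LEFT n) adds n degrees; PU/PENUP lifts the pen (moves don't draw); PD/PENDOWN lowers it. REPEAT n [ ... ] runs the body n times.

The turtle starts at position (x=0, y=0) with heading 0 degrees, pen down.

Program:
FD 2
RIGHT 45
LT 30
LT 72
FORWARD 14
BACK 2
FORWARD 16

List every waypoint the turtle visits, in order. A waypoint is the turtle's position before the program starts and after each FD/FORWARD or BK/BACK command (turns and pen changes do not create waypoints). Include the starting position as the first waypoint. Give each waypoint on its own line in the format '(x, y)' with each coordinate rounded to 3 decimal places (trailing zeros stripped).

Executing turtle program step by step:
Start: pos=(0,0), heading=0, pen down
FD 2: (0,0) -> (2,0) [heading=0, draw]
RT 45: heading 0 -> 315
LT 30: heading 315 -> 345
LT 72: heading 345 -> 57
FD 14: (2,0) -> (9.625,11.741) [heading=57, draw]
BK 2: (9.625,11.741) -> (8.536,10.064) [heading=57, draw]
FD 16: (8.536,10.064) -> (17.25,23.483) [heading=57, draw]
Final: pos=(17.25,23.483), heading=57, 4 segment(s) drawn
Waypoints (5 total):
(0, 0)
(2, 0)
(9.625, 11.741)
(8.536, 10.064)
(17.25, 23.483)

Answer: (0, 0)
(2, 0)
(9.625, 11.741)
(8.536, 10.064)
(17.25, 23.483)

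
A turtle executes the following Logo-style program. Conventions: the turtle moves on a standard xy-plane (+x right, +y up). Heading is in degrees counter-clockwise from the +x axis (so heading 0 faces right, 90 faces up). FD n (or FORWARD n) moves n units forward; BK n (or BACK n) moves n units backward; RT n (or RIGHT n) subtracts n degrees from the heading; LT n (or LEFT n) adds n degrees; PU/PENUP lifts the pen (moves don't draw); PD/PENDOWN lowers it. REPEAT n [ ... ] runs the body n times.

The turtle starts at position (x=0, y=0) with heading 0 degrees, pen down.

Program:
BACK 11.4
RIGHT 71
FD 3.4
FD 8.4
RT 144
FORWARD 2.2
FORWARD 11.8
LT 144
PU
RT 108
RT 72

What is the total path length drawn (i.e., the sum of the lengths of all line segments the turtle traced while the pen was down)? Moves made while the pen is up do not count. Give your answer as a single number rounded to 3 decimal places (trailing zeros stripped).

Answer: 37.2

Derivation:
Executing turtle program step by step:
Start: pos=(0,0), heading=0, pen down
BK 11.4: (0,0) -> (-11.4,0) [heading=0, draw]
RT 71: heading 0 -> 289
FD 3.4: (-11.4,0) -> (-10.293,-3.215) [heading=289, draw]
FD 8.4: (-10.293,-3.215) -> (-7.558,-11.157) [heading=289, draw]
RT 144: heading 289 -> 145
FD 2.2: (-7.558,-11.157) -> (-9.36,-9.895) [heading=145, draw]
FD 11.8: (-9.36,-9.895) -> (-19.026,-3.127) [heading=145, draw]
LT 144: heading 145 -> 289
PU: pen up
RT 108: heading 289 -> 181
RT 72: heading 181 -> 109
Final: pos=(-19.026,-3.127), heading=109, 5 segment(s) drawn

Segment lengths:
  seg 1: (0,0) -> (-11.4,0), length = 11.4
  seg 2: (-11.4,0) -> (-10.293,-3.215), length = 3.4
  seg 3: (-10.293,-3.215) -> (-7.558,-11.157), length = 8.4
  seg 4: (-7.558,-11.157) -> (-9.36,-9.895), length = 2.2
  seg 5: (-9.36,-9.895) -> (-19.026,-3.127), length = 11.8
Total = 37.2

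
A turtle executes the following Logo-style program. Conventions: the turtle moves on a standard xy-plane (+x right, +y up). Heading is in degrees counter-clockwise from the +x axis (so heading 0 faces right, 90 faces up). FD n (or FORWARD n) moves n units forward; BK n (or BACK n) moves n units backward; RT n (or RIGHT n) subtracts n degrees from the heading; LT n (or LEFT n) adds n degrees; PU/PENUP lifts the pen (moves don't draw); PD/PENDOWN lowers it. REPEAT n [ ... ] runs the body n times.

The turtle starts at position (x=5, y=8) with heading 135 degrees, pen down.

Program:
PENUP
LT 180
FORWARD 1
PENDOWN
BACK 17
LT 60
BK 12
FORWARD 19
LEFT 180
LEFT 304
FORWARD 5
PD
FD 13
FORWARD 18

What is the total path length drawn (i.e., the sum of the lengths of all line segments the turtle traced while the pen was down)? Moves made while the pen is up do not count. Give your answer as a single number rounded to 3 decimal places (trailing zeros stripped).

Executing turtle program step by step:
Start: pos=(5,8), heading=135, pen down
PU: pen up
LT 180: heading 135 -> 315
FD 1: (5,8) -> (5.707,7.293) [heading=315, move]
PD: pen down
BK 17: (5.707,7.293) -> (-6.314,19.314) [heading=315, draw]
LT 60: heading 315 -> 15
BK 12: (-6.314,19.314) -> (-17.905,16.208) [heading=15, draw]
FD 19: (-17.905,16.208) -> (0.448,21.125) [heading=15, draw]
LT 180: heading 15 -> 195
LT 304: heading 195 -> 139
FD 5: (0.448,21.125) -> (-3.326,24.406) [heading=139, draw]
PD: pen down
FD 13: (-3.326,24.406) -> (-13.137,32.935) [heading=139, draw]
FD 18: (-13.137,32.935) -> (-26.722,44.744) [heading=139, draw]
Final: pos=(-26.722,44.744), heading=139, 6 segment(s) drawn

Segment lengths:
  seg 1: (5.707,7.293) -> (-6.314,19.314), length = 17
  seg 2: (-6.314,19.314) -> (-17.905,16.208), length = 12
  seg 3: (-17.905,16.208) -> (0.448,21.125), length = 19
  seg 4: (0.448,21.125) -> (-3.326,24.406), length = 5
  seg 5: (-3.326,24.406) -> (-13.137,32.935), length = 13
  seg 6: (-13.137,32.935) -> (-26.722,44.744), length = 18
Total = 84

Answer: 84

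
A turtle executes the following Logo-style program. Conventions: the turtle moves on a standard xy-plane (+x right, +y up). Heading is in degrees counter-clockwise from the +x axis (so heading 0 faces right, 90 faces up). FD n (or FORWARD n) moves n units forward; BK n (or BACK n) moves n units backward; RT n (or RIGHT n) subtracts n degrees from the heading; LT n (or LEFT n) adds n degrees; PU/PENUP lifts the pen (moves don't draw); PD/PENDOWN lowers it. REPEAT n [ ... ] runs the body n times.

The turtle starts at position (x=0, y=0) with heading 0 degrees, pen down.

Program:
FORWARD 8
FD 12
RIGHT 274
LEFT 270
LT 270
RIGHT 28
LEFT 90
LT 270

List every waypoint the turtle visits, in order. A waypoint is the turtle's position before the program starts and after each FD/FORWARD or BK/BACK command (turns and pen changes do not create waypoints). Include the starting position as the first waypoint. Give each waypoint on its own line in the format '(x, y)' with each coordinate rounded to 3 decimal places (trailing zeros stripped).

Executing turtle program step by step:
Start: pos=(0,0), heading=0, pen down
FD 8: (0,0) -> (8,0) [heading=0, draw]
FD 12: (8,0) -> (20,0) [heading=0, draw]
RT 274: heading 0 -> 86
LT 270: heading 86 -> 356
LT 270: heading 356 -> 266
RT 28: heading 266 -> 238
LT 90: heading 238 -> 328
LT 270: heading 328 -> 238
Final: pos=(20,0), heading=238, 2 segment(s) drawn
Waypoints (3 total):
(0, 0)
(8, 0)
(20, 0)

Answer: (0, 0)
(8, 0)
(20, 0)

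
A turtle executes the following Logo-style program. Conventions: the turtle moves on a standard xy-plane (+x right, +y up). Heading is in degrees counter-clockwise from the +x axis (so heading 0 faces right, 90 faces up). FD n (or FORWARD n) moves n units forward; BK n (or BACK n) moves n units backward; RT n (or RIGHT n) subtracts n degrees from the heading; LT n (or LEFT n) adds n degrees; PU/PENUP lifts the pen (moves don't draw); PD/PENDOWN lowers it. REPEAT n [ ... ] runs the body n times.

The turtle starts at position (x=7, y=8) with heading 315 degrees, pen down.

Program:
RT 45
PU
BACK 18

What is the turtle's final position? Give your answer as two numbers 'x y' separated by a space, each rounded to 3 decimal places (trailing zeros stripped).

Answer: 7 26

Derivation:
Executing turtle program step by step:
Start: pos=(7,8), heading=315, pen down
RT 45: heading 315 -> 270
PU: pen up
BK 18: (7,8) -> (7,26) [heading=270, move]
Final: pos=(7,26), heading=270, 0 segment(s) drawn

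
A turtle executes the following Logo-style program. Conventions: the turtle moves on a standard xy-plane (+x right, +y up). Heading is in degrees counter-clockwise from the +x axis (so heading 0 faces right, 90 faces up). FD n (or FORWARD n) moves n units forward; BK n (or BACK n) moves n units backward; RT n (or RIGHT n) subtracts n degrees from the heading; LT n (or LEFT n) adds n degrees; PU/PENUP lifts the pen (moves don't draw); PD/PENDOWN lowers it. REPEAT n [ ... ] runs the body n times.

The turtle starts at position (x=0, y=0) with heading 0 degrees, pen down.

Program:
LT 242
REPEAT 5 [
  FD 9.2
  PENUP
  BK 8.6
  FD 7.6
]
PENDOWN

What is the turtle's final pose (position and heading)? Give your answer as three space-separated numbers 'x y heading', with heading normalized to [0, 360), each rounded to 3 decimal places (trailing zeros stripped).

Answer: -19.248 -36.201 242

Derivation:
Executing turtle program step by step:
Start: pos=(0,0), heading=0, pen down
LT 242: heading 0 -> 242
REPEAT 5 [
  -- iteration 1/5 --
  FD 9.2: (0,0) -> (-4.319,-8.123) [heading=242, draw]
  PU: pen up
  BK 8.6: (-4.319,-8.123) -> (-0.282,-0.53) [heading=242, move]
  FD 7.6: (-0.282,-0.53) -> (-3.85,-7.24) [heading=242, move]
  -- iteration 2/5 --
  FD 9.2: (-3.85,-7.24) -> (-8.169,-15.363) [heading=242, move]
  PU: pen up
  BK 8.6: (-8.169,-15.363) -> (-4.131,-7.77) [heading=242, move]
  FD 7.6: (-4.131,-7.77) -> (-7.699,-14.48) [heading=242, move]
  -- iteration 3/5 --
  FD 9.2: (-7.699,-14.48) -> (-12.018,-22.603) [heading=242, move]
  PU: pen up
  BK 8.6: (-12.018,-22.603) -> (-7.981,-15.01) [heading=242, move]
  FD 7.6: (-7.981,-15.01) -> (-11.549,-21.721) [heading=242, move]
  -- iteration 4/5 --
  FD 9.2: (-11.549,-21.721) -> (-15.868,-29.844) [heading=242, move]
  PU: pen up
  BK 8.6: (-15.868,-29.844) -> (-11.831,-22.25) [heading=242, move]
  FD 7.6: (-11.831,-22.25) -> (-15.399,-28.961) [heading=242, move]
  -- iteration 5/5 --
  FD 9.2: (-15.399,-28.961) -> (-19.718,-37.084) [heading=242, move]
  PU: pen up
  BK 8.6: (-19.718,-37.084) -> (-15.68,-29.49) [heading=242, move]
  FD 7.6: (-15.68,-29.49) -> (-19.248,-36.201) [heading=242, move]
]
PD: pen down
Final: pos=(-19.248,-36.201), heading=242, 1 segment(s) drawn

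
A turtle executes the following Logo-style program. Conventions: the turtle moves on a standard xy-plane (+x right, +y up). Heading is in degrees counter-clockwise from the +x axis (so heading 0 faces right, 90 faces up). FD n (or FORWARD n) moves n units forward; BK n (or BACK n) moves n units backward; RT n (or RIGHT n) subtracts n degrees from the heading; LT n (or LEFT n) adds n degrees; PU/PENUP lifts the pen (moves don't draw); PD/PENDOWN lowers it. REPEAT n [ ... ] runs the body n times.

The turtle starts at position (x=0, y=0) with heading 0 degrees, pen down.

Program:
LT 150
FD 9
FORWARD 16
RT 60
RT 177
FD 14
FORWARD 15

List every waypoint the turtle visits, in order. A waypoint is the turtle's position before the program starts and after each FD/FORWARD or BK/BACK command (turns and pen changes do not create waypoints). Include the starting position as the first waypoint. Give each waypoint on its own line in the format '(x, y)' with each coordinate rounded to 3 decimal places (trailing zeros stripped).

Answer: (0, 0)
(-7.794, 4.5)
(-21.651, 12.5)
(-20.918, -1.481)
(-20.133, -16.46)

Derivation:
Executing turtle program step by step:
Start: pos=(0,0), heading=0, pen down
LT 150: heading 0 -> 150
FD 9: (0,0) -> (-7.794,4.5) [heading=150, draw]
FD 16: (-7.794,4.5) -> (-21.651,12.5) [heading=150, draw]
RT 60: heading 150 -> 90
RT 177: heading 90 -> 273
FD 14: (-21.651,12.5) -> (-20.918,-1.481) [heading=273, draw]
FD 15: (-20.918,-1.481) -> (-20.133,-16.46) [heading=273, draw]
Final: pos=(-20.133,-16.46), heading=273, 4 segment(s) drawn
Waypoints (5 total):
(0, 0)
(-7.794, 4.5)
(-21.651, 12.5)
(-20.918, -1.481)
(-20.133, -16.46)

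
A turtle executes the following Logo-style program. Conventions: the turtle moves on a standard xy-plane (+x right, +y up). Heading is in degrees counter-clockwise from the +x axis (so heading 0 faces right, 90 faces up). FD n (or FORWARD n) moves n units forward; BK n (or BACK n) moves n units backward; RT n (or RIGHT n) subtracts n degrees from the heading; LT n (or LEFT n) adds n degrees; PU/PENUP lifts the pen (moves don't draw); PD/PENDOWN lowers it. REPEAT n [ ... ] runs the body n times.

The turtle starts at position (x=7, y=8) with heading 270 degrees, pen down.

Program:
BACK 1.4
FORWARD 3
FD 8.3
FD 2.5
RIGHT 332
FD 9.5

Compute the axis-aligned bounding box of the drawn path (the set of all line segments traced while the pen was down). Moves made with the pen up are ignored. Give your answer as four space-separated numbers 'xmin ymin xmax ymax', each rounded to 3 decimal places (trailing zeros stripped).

Executing turtle program step by step:
Start: pos=(7,8), heading=270, pen down
BK 1.4: (7,8) -> (7,9.4) [heading=270, draw]
FD 3: (7,9.4) -> (7,6.4) [heading=270, draw]
FD 8.3: (7,6.4) -> (7,-1.9) [heading=270, draw]
FD 2.5: (7,-1.9) -> (7,-4.4) [heading=270, draw]
RT 332: heading 270 -> 298
FD 9.5: (7,-4.4) -> (11.46,-12.788) [heading=298, draw]
Final: pos=(11.46,-12.788), heading=298, 5 segment(s) drawn

Segment endpoints: x in {7, 7, 7, 7, 11.46}, y in {-12.788, -4.4, -1.9, 6.4, 8, 9.4}
xmin=7, ymin=-12.788, xmax=11.46, ymax=9.4

Answer: 7 -12.788 11.46 9.4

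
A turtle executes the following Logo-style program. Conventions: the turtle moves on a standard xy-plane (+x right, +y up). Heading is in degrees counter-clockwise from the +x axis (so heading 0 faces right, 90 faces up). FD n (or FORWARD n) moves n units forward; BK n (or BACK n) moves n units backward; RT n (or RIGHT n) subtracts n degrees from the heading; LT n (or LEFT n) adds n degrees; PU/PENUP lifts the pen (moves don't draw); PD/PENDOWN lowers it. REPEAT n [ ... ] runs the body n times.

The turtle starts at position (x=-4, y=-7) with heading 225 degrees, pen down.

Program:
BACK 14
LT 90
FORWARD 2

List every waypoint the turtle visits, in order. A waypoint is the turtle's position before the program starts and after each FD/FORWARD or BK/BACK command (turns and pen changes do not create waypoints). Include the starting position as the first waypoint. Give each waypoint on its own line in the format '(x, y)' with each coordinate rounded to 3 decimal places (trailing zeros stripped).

Executing turtle program step by step:
Start: pos=(-4,-7), heading=225, pen down
BK 14: (-4,-7) -> (5.899,2.899) [heading=225, draw]
LT 90: heading 225 -> 315
FD 2: (5.899,2.899) -> (7.314,1.485) [heading=315, draw]
Final: pos=(7.314,1.485), heading=315, 2 segment(s) drawn
Waypoints (3 total):
(-4, -7)
(5.899, 2.899)
(7.314, 1.485)

Answer: (-4, -7)
(5.899, 2.899)
(7.314, 1.485)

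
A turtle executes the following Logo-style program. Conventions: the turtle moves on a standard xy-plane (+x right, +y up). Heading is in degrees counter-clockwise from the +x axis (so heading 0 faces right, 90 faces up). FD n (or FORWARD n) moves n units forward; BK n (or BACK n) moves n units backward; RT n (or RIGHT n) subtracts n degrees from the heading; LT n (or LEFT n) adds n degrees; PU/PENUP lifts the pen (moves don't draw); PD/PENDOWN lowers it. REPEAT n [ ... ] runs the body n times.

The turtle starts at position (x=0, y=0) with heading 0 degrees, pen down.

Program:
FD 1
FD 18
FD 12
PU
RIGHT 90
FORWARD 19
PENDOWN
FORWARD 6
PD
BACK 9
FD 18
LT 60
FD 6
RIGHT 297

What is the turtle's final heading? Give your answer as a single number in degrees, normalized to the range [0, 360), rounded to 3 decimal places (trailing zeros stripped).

Answer: 33

Derivation:
Executing turtle program step by step:
Start: pos=(0,0), heading=0, pen down
FD 1: (0,0) -> (1,0) [heading=0, draw]
FD 18: (1,0) -> (19,0) [heading=0, draw]
FD 12: (19,0) -> (31,0) [heading=0, draw]
PU: pen up
RT 90: heading 0 -> 270
FD 19: (31,0) -> (31,-19) [heading=270, move]
PD: pen down
FD 6: (31,-19) -> (31,-25) [heading=270, draw]
PD: pen down
BK 9: (31,-25) -> (31,-16) [heading=270, draw]
FD 18: (31,-16) -> (31,-34) [heading=270, draw]
LT 60: heading 270 -> 330
FD 6: (31,-34) -> (36.196,-37) [heading=330, draw]
RT 297: heading 330 -> 33
Final: pos=(36.196,-37), heading=33, 7 segment(s) drawn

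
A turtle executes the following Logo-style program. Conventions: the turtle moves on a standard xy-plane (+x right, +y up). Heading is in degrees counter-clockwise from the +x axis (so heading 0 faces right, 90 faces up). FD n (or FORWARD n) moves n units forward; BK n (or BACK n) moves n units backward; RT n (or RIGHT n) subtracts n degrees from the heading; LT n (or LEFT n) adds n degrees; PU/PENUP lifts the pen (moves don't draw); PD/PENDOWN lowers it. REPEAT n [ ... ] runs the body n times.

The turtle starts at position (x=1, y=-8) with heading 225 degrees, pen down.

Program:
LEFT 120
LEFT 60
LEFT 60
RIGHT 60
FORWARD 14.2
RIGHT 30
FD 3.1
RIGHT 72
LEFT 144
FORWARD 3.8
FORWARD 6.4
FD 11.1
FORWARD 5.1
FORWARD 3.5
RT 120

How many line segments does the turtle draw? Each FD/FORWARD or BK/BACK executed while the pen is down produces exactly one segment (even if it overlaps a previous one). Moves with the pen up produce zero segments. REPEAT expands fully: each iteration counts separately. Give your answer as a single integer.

Executing turtle program step by step:
Start: pos=(1,-8), heading=225, pen down
LT 120: heading 225 -> 345
LT 60: heading 345 -> 45
LT 60: heading 45 -> 105
RT 60: heading 105 -> 45
FD 14.2: (1,-8) -> (11.041,2.041) [heading=45, draw]
RT 30: heading 45 -> 15
FD 3.1: (11.041,2.041) -> (14.035,2.843) [heading=15, draw]
RT 72: heading 15 -> 303
LT 144: heading 303 -> 87
FD 3.8: (14.035,2.843) -> (14.234,6.638) [heading=87, draw]
FD 6.4: (14.234,6.638) -> (14.569,13.029) [heading=87, draw]
FD 11.1: (14.569,13.029) -> (15.15,24.114) [heading=87, draw]
FD 5.1: (15.15,24.114) -> (15.417,29.207) [heading=87, draw]
FD 3.5: (15.417,29.207) -> (15.6,32.702) [heading=87, draw]
RT 120: heading 87 -> 327
Final: pos=(15.6,32.702), heading=327, 7 segment(s) drawn
Segments drawn: 7

Answer: 7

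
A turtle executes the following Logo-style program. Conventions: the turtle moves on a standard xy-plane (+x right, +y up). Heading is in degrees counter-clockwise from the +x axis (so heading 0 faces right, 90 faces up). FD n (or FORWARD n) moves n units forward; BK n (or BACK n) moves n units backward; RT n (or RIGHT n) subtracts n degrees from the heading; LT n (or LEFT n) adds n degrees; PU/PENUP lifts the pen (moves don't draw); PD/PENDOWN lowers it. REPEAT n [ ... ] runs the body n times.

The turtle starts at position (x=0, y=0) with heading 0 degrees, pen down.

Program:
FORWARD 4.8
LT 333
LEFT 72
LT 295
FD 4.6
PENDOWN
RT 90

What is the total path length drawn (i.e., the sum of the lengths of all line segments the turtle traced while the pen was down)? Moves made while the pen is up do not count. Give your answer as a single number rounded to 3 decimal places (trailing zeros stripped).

Executing turtle program step by step:
Start: pos=(0,0), heading=0, pen down
FD 4.8: (0,0) -> (4.8,0) [heading=0, draw]
LT 333: heading 0 -> 333
LT 72: heading 333 -> 45
LT 295: heading 45 -> 340
FD 4.6: (4.8,0) -> (9.123,-1.573) [heading=340, draw]
PD: pen down
RT 90: heading 340 -> 250
Final: pos=(9.123,-1.573), heading=250, 2 segment(s) drawn

Segment lengths:
  seg 1: (0,0) -> (4.8,0), length = 4.8
  seg 2: (4.8,0) -> (9.123,-1.573), length = 4.6
Total = 9.4

Answer: 9.4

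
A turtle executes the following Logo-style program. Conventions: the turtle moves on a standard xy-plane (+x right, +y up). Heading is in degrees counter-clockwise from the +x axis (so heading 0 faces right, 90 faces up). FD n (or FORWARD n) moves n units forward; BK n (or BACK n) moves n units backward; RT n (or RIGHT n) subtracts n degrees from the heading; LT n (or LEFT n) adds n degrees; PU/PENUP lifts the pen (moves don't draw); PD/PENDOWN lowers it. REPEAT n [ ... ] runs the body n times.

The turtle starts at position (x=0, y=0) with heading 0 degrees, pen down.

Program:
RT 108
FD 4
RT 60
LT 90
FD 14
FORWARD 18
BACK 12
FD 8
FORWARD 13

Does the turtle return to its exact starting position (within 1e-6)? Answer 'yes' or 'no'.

Answer: no

Derivation:
Executing turtle program step by step:
Start: pos=(0,0), heading=0, pen down
RT 108: heading 0 -> 252
FD 4: (0,0) -> (-1.236,-3.804) [heading=252, draw]
RT 60: heading 252 -> 192
LT 90: heading 192 -> 282
FD 14: (-1.236,-3.804) -> (1.675,-17.498) [heading=282, draw]
FD 18: (1.675,-17.498) -> (5.417,-35.105) [heading=282, draw]
BK 12: (5.417,-35.105) -> (2.922,-23.367) [heading=282, draw]
FD 8: (2.922,-23.367) -> (4.585,-31.192) [heading=282, draw]
FD 13: (4.585,-31.192) -> (7.288,-43.908) [heading=282, draw]
Final: pos=(7.288,-43.908), heading=282, 6 segment(s) drawn

Start position: (0, 0)
Final position: (7.288, -43.908)
Distance = 44.509; >= 1e-6 -> NOT closed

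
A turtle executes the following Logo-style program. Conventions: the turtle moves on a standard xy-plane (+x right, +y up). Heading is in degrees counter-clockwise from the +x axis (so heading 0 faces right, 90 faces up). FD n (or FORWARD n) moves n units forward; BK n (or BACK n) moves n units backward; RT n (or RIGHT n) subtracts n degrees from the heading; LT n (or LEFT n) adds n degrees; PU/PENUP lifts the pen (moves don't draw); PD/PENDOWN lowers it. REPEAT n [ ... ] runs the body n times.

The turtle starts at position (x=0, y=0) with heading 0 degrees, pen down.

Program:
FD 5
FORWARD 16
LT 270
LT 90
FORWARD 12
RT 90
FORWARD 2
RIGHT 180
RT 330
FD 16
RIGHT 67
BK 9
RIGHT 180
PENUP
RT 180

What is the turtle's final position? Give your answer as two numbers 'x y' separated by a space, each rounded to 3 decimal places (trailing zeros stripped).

Executing turtle program step by step:
Start: pos=(0,0), heading=0, pen down
FD 5: (0,0) -> (5,0) [heading=0, draw]
FD 16: (5,0) -> (21,0) [heading=0, draw]
LT 270: heading 0 -> 270
LT 90: heading 270 -> 0
FD 12: (21,0) -> (33,0) [heading=0, draw]
RT 90: heading 0 -> 270
FD 2: (33,0) -> (33,-2) [heading=270, draw]
RT 180: heading 270 -> 90
RT 330: heading 90 -> 120
FD 16: (33,-2) -> (25,11.856) [heading=120, draw]
RT 67: heading 120 -> 53
BK 9: (25,11.856) -> (19.584,4.669) [heading=53, draw]
RT 180: heading 53 -> 233
PU: pen up
RT 180: heading 233 -> 53
Final: pos=(19.584,4.669), heading=53, 6 segment(s) drawn

Answer: 19.584 4.669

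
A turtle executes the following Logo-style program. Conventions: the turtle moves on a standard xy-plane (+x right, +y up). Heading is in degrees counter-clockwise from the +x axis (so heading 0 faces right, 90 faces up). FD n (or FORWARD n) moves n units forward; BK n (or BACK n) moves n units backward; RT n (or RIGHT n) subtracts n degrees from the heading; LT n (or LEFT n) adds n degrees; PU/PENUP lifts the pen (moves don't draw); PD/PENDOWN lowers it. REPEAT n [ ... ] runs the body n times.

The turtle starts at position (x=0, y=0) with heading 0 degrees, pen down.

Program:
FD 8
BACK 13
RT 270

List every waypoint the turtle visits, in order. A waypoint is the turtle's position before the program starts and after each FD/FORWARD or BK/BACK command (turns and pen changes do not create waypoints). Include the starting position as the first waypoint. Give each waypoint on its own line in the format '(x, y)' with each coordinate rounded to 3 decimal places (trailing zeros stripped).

Answer: (0, 0)
(8, 0)
(-5, 0)

Derivation:
Executing turtle program step by step:
Start: pos=(0,0), heading=0, pen down
FD 8: (0,0) -> (8,0) [heading=0, draw]
BK 13: (8,0) -> (-5,0) [heading=0, draw]
RT 270: heading 0 -> 90
Final: pos=(-5,0), heading=90, 2 segment(s) drawn
Waypoints (3 total):
(0, 0)
(8, 0)
(-5, 0)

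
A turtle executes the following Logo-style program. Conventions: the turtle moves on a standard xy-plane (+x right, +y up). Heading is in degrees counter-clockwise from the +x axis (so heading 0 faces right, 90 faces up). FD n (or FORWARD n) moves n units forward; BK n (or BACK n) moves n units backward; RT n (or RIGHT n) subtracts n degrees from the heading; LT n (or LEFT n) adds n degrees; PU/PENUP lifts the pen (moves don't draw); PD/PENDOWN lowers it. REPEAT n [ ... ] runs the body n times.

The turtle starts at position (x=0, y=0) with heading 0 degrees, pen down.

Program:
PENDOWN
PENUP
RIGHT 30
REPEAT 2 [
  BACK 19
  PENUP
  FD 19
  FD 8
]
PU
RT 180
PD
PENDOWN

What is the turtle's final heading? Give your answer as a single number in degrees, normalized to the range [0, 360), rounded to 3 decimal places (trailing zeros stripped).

Answer: 150

Derivation:
Executing turtle program step by step:
Start: pos=(0,0), heading=0, pen down
PD: pen down
PU: pen up
RT 30: heading 0 -> 330
REPEAT 2 [
  -- iteration 1/2 --
  BK 19: (0,0) -> (-16.454,9.5) [heading=330, move]
  PU: pen up
  FD 19: (-16.454,9.5) -> (0,0) [heading=330, move]
  FD 8: (0,0) -> (6.928,-4) [heading=330, move]
  -- iteration 2/2 --
  BK 19: (6.928,-4) -> (-9.526,5.5) [heading=330, move]
  PU: pen up
  FD 19: (-9.526,5.5) -> (6.928,-4) [heading=330, move]
  FD 8: (6.928,-4) -> (13.856,-8) [heading=330, move]
]
PU: pen up
RT 180: heading 330 -> 150
PD: pen down
PD: pen down
Final: pos=(13.856,-8), heading=150, 0 segment(s) drawn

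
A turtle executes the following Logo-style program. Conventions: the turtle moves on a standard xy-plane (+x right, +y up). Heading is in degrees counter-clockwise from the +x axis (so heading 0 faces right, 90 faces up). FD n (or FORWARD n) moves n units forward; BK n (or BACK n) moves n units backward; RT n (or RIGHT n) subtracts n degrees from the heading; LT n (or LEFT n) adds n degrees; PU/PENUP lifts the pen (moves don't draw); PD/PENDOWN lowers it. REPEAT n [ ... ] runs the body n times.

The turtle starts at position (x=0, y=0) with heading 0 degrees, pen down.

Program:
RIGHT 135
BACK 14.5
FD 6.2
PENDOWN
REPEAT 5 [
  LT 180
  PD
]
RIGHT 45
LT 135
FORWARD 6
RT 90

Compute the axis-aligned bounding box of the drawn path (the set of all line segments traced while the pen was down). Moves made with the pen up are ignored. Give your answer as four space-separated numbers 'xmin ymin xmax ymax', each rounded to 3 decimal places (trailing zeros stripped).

Answer: 0 0 10.253 10.253

Derivation:
Executing turtle program step by step:
Start: pos=(0,0), heading=0, pen down
RT 135: heading 0 -> 225
BK 14.5: (0,0) -> (10.253,10.253) [heading=225, draw]
FD 6.2: (10.253,10.253) -> (5.869,5.869) [heading=225, draw]
PD: pen down
REPEAT 5 [
  -- iteration 1/5 --
  LT 180: heading 225 -> 45
  PD: pen down
  -- iteration 2/5 --
  LT 180: heading 45 -> 225
  PD: pen down
  -- iteration 3/5 --
  LT 180: heading 225 -> 45
  PD: pen down
  -- iteration 4/5 --
  LT 180: heading 45 -> 225
  PD: pen down
  -- iteration 5/5 --
  LT 180: heading 225 -> 45
  PD: pen down
]
RT 45: heading 45 -> 0
LT 135: heading 0 -> 135
FD 6: (5.869,5.869) -> (1.626,10.112) [heading=135, draw]
RT 90: heading 135 -> 45
Final: pos=(1.626,10.112), heading=45, 3 segment(s) drawn

Segment endpoints: x in {0, 1.626, 5.869, 10.253}, y in {0, 5.869, 10.112, 10.253}
xmin=0, ymin=0, xmax=10.253, ymax=10.253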